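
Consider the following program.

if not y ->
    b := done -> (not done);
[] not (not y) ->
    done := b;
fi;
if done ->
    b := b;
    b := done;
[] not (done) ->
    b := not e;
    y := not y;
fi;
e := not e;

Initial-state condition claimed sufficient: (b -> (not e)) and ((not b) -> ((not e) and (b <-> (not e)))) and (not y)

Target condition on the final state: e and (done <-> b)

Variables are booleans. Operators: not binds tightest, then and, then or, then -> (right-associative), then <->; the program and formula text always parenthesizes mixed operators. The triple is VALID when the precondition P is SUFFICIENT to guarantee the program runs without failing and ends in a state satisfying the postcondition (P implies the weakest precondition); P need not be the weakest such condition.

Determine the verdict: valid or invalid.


Working backward. After the program, e and (done <-> b) must hold.
Before e := not e: (not e) and (done <-> b)
Then branch requires not e; else branch requires (not e) and (done <-> (not e)).
Before the if: (done -> (not e)) and ((not done) -> ((not e) and (done <-> (not e))))
Then branch requires (done -> (not e)) and ((not done) -> ((not e) and (done <-> (not e)))); else branch requires (b -> (not e)) and ((not b) -> ((not e) and (b <-> (not e)))).
Before the if: ((not y) -> ((done -> (not e)) and ((not done) -> ((not e) and (done <-> (not e)))))) and (y -> ((b -> (not e)) and ((not b) -> ((not e) and (b <-> (not e))))))
The weakest precondition is ((not y) -> ((done -> (not e)) and ((not done) -> ((not e) and (done <-> (not e)))))) and (y -> ((b -> (not e)) and ((not b) -> ((not e) and (b <-> (not e)))))).
Check whether (b -> (not e)) and ((not b) -> ((not e) and (b <-> (not e)))) and (not y) implies it.
Countermodel: at the initial state b = true, done = false, e = false, y = false, the precondition holds but the weakest precondition fails.
Answer: invalid


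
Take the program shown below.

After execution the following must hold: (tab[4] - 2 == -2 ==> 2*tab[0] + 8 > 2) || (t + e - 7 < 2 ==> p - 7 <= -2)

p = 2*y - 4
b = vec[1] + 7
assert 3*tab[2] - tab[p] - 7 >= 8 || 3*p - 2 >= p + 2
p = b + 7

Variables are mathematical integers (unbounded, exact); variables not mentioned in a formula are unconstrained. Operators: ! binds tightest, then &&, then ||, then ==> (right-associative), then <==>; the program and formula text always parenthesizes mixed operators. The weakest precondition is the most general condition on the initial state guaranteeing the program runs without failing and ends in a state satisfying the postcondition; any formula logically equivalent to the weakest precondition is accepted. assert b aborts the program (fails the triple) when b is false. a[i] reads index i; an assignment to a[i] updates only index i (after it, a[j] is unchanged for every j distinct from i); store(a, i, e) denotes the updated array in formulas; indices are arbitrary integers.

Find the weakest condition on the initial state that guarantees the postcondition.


Working backward. After the program, the postcondition (tab[4] - 2 == -2 ==> 2*tab[0] + 8 > 2) || (t + e - 7 < 2 ==> p - 7 <= -2) must hold; in canonical form it is (tab[4] == 0 ==> 2*tab[0] > -6) || (e + t < 9 ==> p <= 5).
Before p := b + 7: (tab[4] == 0 ==> 2*tab[0] > -6) || (e + t < 9 ==> b <= -2)
Before assert 3*tab[2] - tab[p] - 7 >= 8 || 3*p - 2 >= p + 2: (3*tab[2] >= tab[p] + 15 || 2*p >= 4) && ((tab[4] == 0 ==> 2*tab[0] > -6) || (e + t < 9 ==> b <= -2))
Before b := vec[1] + 7: (3*tab[2] >= tab[p] + 15 || 2*p >= 4) && ((tab[4] == 0 ==> 2*tab[0] > -6) || (e + t < 9 ==> vec[1] <= -9))
Before p := 2*y - 4: (3*tab[2] >= tab[2*y - 4] + 15 || 4*y >= 12) && ((tab[4] == 0 ==> 2*tab[0] > -6) || (e + t < 9 ==> vec[1] <= -9))
Answer: WP = (3*tab[2] >= tab[2*y - 4] + 15 || 4*y >= 12) && ((tab[4] == 0 ==> 2*tab[0] > -6) || (e + t < 9 ==> vec[1] <= -9))


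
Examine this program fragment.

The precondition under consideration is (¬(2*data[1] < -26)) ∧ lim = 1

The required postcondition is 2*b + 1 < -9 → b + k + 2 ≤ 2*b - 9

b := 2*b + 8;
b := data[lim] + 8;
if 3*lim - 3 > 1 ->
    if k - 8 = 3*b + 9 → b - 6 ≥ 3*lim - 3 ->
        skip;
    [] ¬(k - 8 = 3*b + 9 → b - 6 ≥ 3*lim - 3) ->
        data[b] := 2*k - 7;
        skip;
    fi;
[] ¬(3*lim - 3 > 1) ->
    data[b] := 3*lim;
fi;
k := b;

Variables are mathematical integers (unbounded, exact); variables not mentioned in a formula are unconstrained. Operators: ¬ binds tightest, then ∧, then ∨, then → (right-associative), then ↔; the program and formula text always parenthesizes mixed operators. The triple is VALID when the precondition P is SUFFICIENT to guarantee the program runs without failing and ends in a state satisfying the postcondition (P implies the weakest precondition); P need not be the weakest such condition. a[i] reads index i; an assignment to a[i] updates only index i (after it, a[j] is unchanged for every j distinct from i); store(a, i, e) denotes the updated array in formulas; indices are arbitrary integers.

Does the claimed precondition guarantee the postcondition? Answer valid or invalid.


Working backward. After the program, the postcondition 2*b + 1 < -9 → b + k + 2 ≤ 2*b - 9 must hold; in canonical form it is 2*b < -10 → k ≤ b - 11.
Before k := b: ¬(2*b < -10)
Then branch requires ((k = 3*b + 17 → b ≥ 3*lim + 3) → (¬(2*b < -10))) ∧ ((¬(k = 3*b + 17 → b ≥ 3*lim + 3)) → (¬(2*b < -10))); else branch requires ¬(2*b < -10).
Before the if: (3*lim > 4 → (((k = 3*b + 17 → b ≥ 3*lim + 3) → (¬(2*b < -10))) ∧ ((¬(k = 3*b + 17 → b ≥ 3*lim + 3)) → (¬(2*b < -10))))) ∧ ((¬(3*lim > 4)) → (¬(2*b < -10)))
Before b := data[lim] + 8: (3*lim > 4 → (((k = 3*data[lim] + 41 → data[lim] ≥ 3*lim - 5) → (¬(2*data[lim] < -26))) ∧ ((¬(k = 3*data[lim] + 41 → data[lim] ≥ 3*lim - 5)) → (¬(2*data[lim] < -26))))) ∧ ((¬(3*lim > 4)) → (¬(2*data[lim] < -26)))
Before b := 2*b + 8: (3*lim > 4 → (((k = 3*data[lim] + 41 → data[lim] ≥ 3*lim - 5) → (¬(2*data[lim] < -26))) ∧ ((¬(k = 3*data[lim] + 41 → data[lim] ≥ 3*lim - 5)) → (¬(2*data[lim] < -26))))) ∧ ((¬(3*lim > 4)) → (¬(2*data[lim] < -26)))
The weakest precondition is (3*lim > 4 → (((k = 3*data[lim] + 41 → data[lim] ≥ 3*lim - 5) → (¬(2*data[lim] < -26))) ∧ ((¬(k = 3*data[lim] + 41 → data[lim] ≥ 3*lim - 5)) → (¬(2*data[lim] < -26))))) ∧ ((¬(3*lim > 4)) → (¬(2*data[lim] < -26))).
Check whether (¬(2*data[1] < -26)) ∧ lim = 1 implies it.
Every state satisfying the precondition satisfies the weakest precondition: the implication holds.
Answer: valid


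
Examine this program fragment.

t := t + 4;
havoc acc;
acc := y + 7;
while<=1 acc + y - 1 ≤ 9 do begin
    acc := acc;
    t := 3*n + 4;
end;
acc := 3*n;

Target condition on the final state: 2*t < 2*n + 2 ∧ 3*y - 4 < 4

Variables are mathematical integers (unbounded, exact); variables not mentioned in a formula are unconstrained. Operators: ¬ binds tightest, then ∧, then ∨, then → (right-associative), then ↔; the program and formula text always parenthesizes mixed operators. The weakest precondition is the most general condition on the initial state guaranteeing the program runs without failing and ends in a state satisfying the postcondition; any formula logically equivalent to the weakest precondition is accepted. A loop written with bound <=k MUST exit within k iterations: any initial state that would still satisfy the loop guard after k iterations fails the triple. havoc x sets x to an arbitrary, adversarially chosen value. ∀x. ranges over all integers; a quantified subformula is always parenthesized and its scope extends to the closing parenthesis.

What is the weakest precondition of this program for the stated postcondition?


Working backward. After the program, the postcondition 2*t < 2*n + 2 ∧ 3*y - 4 < 4 must hold; in canonical form it is 2*t < 2*n + 2 ∧ 3*y < 8.
Before acc := 3*n: 2*t < 2*n + 2 ∧ 3*y < 8
Before the loop (bound <=1), unroll the exhaustion recursion (WP_0 = exit-now case; WP_j = one more guarded iteration, up to j = 1):
  WP_0: (¬(acc + y ≤ 10)) ∧ 2*t < 2*n + 2 ∧ 3*y < 8
  WP_1: (acc + y ≤ 10 → ((¬(acc + y ≤ 10)) ∧ 4*n < -6 ∧ 3*y < 8)) ∧ ((¬(acc + y ≤ 10)) → (2*t < 2*n + 2 ∧ 3*y < 8))
So before the loop: (acc + y ≤ 10 → ((¬(acc + y ≤ 10)) ∧ 4*n < -6 ∧ 3*y < 8)) ∧ ((¬(acc + y ≤ 10)) → (2*t < 2*n + 2 ∧ 3*y < 8))
Before acc := y + 7: (2*y ≤ 3 → ((¬(2*y ≤ 3)) ∧ 4*n < -6 ∧ 3*y < 8)) ∧ ((¬(2*y ≤ 3)) → (2*t < 2*n + 2 ∧ 3*y < 8))
Before havoc acc: (2*y ≤ 3 → ((¬(2*y ≤ 3)) ∧ 4*n < -6 ∧ 3*y < 8)) ∧ ((¬(2*y ≤ 3)) → (2*t < 2*n + 2 ∧ 3*y < 8))
Before t := t + 4: (2*y ≤ 3 → ((¬(2*y ≤ 3)) ∧ 4*n < -6 ∧ 3*y < 8)) ∧ ((¬(2*y ≤ 3)) → (2*t < 2*n - 6 ∧ 3*y < 8))
Answer: WP = (2*y ≤ 3 → ((¬(2*y ≤ 3)) ∧ 4*n < -6 ∧ 3*y < 8)) ∧ ((¬(2*y ≤ 3)) → (2*t < 2*n - 6 ∧ 3*y < 8))


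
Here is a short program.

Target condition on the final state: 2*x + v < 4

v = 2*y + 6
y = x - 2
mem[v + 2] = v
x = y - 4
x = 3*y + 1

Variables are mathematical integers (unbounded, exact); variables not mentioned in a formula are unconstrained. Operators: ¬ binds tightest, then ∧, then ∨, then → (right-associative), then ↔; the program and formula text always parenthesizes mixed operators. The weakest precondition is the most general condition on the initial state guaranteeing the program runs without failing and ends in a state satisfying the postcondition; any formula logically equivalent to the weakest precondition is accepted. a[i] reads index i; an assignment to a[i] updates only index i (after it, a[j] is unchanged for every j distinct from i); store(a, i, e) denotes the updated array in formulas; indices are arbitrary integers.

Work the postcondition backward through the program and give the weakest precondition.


Working backward. After the program, the postcondition 2*x + v < 4 must hold; in canonical form it is v + 2*x < 4.
Before x := 3*y + 1: v + 6*y < 2
Before x := y - 4: v + 6*y < 2
Before mem[v + 2] := v: v + 6*y < 2
Before y := x - 2: v + 6*x < 14
Before v := 2*y + 6: 6*x + 2*y < 8
Answer: WP = 6*x + 2*y < 8


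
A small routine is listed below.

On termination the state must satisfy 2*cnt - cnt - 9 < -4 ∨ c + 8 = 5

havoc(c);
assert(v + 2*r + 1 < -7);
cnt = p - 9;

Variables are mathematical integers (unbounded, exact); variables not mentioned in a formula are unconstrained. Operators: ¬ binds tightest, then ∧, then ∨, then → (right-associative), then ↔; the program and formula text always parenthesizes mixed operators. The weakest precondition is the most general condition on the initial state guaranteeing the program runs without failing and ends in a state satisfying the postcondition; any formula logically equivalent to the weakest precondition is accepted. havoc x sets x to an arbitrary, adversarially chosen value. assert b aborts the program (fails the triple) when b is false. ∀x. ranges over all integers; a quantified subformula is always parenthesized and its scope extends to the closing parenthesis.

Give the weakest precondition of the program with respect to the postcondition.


Working backward. After the program, the postcondition 2*cnt - cnt - 9 < -4 ∨ c + 8 = 5 must hold; in canonical form it is cnt < 5 ∨ c = -3.
Before cnt := p - 9: p < 14 ∨ c = -3
Before assert v + 2*r + 1 < -7: 2*r + v < -8 ∧ (p < 14 ∨ c = -3)
Before havoc c: ∀c_1. (2*r + v < -8 ∧ (p < 14 ∨ c_1 = -3))
Answer: WP = ∀c_1. (2*r + v < -8 ∧ (p < 14 ∨ c_1 = -3))


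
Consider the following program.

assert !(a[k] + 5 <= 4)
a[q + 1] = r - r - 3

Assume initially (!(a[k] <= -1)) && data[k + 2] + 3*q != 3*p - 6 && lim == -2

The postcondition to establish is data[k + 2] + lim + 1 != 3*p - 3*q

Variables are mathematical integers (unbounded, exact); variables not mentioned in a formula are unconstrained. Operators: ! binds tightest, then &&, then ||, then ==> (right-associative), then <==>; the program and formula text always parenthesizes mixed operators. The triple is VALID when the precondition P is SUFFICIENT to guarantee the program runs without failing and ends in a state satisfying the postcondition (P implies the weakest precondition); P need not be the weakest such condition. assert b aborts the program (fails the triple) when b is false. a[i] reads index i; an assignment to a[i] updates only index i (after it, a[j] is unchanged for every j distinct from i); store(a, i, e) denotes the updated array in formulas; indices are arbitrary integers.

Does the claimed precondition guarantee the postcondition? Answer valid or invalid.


Working backward. After the program, the postcondition data[k + 2] + lim + 1 != 3*p - 3*q must hold; in canonical form it is data[k + 2] + lim + 3*q != 3*p - 1.
Before a[q + 1] := r - r - 3: data[k + 2] + lim + 3*q != 3*p - 1
Before assert !(a[k] + 5 <= 4): (!(a[k] <= -1)) && data[k + 2] + lim + 3*q != 3*p - 1
The weakest precondition is (!(a[k] <= -1)) && data[k + 2] + lim + 3*q != 3*p - 1.
Check whether (!(a[k] <= -1)) && data[k + 2] + 3*q != 3*p - 6 && lim == -2 implies it.
Countermodel: at the initial state a = {[0] = 0, [2] = 0, elsewhere 0}, data = {[0] = 1, [2] = 1, elsewhere 1}, k = 0, lim = -2, p = 0, q = 0, the precondition holds but the weakest precondition fails.
Answer: invalid


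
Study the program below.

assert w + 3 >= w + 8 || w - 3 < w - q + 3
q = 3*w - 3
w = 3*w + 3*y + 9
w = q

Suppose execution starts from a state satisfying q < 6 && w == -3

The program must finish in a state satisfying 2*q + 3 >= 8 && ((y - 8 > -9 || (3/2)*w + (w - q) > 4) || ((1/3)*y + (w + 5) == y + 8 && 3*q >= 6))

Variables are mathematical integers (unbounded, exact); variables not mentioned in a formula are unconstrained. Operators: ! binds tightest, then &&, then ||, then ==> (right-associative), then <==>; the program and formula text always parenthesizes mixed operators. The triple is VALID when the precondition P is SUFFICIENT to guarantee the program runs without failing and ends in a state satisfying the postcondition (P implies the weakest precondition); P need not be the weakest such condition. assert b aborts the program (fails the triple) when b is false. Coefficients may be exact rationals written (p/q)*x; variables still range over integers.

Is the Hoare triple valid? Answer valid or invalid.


Working backward. After the program, the postcondition 2*q + 3 >= 8 && ((y - 8 > -9 || (3/2)*w + (w - q) > 4) || ((1/3)*y + (w + 5) == y + 8 && 3*q >= 6)) must hold; in canonical form it is 2*q >= 5 && (y > -1 || (5/2)*w > q + 4 || (w == (2/3)*y + 3 && 3*q >= 6)).
Before w := q: 2*q >= 5 && (y > -1 || (3/2)*q > 4 || (q == (2/3)*y + 3 && 3*q >= 6))
Before w := 3*w + 3*y + 9: 2*q >= 5 && (y > -1 || (3/2)*q > 4 || (q == (2/3)*y + 3 && 3*q >= 6))
Before q := 3*w - 3: 6*w >= 11 && (y > -1 || (9/2)*w > 17/2 || (3*w == (2/3)*y + 6 && 9*w >= 15))
Before assert w + 3 >= w + 8 || w - 3 < w - q + 3: q < 6 && 6*w >= 11 && (y > -1 || (9/2)*w > 17/2 || (3*w == (2/3)*y + 6 && 9*w >= 15))
The weakest precondition is q < 6 && 6*w >= 11 && (y > -1 || (9/2)*w > 17/2 || (3*w == (2/3)*y + 6 && 9*w >= 15)).
Check whether q < 6 && w == -3 implies it.
Countermodel: at the initial state q = 5, w = -3, y = 0, the precondition holds but the weakest precondition fails.
Answer: invalid


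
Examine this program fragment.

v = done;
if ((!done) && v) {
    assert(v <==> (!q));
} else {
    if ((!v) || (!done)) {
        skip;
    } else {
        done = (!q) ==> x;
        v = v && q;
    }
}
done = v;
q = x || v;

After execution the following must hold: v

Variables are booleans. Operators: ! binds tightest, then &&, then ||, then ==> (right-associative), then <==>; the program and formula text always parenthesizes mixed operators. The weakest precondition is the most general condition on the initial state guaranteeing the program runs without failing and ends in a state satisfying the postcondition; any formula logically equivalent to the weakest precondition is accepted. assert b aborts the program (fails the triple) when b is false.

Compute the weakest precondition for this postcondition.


Working backward. After the program, v must hold.
Before q := x || v: v
Before done := v: v
Then branch requires (v <==> (!q)) && v; else branch requires (((!v) || (!done)) ==> v) && ((!((!v) || (!done))) ==> (v && q)).
Before the if: (((!done) && v) ==> ((v <==> (!q)) && v)) && ((!((!done) && v)) ==> ((((!v) || (!done)) ==> v) && ((!((!v) || (!done))) ==> (v && q))))
Before v := done: ((!done) ==> done) && (done ==> (done && q))
Answer: WP = ((!done) ==> done) && (done ==> (done && q))


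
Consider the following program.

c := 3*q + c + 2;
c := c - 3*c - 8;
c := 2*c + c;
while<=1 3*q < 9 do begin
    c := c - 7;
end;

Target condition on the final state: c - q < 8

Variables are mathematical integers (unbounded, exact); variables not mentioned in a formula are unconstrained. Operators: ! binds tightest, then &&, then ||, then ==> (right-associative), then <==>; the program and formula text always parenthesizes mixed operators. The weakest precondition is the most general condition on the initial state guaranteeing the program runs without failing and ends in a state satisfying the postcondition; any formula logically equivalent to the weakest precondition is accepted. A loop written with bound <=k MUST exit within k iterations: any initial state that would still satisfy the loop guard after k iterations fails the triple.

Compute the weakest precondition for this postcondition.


Working backward. After the program, the postcondition c - q < 8 must hold; in canonical form it is c < q + 8.
Before the loop (bound <=1), unroll the exhaustion recursion (WP_0 = exit-now case; WP_j = one more guarded iteration, up to j = 1):
  WP_0: (!(3*q < 9)) && c < q + 8
  WP_1: (3*q < 9 ==> ((!(3*q < 9)) && c < q + 15)) && ((!(3*q < 9)) ==> c < q + 8)
So before the loop: (3*q < 9 ==> ((!(3*q < 9)) && c < q + 15)) && ((!(3*q < 9)) ==> c < q + 8)
Before c := 2*c + c: (3*q < 9 ==> ((!(3*q < 9)) && 3*c < q + 15)) && ((!(3*q < 9)) ==> 3*c < q + 8)
Before c := c - 3*c - 8: (3*q < 9 ==> ((!(3*q < 9)) && 6*c + q > -39)) && ((!(3*q < 9)) ==> 6*c + q > -32)
Before c := 3*q + c + 2: (3*q < 9 ==> ((!(3*q < 9)) && 6*c + 19*q > -51)) && ((!(3*q < 9)) ==> 6*c + 19*q > -44)
Answer: WP = (3*q < 9 ==> ((!(3*q < 9)) && 6*c + 19*q > -51)) && ((!(3*q < 9)) ==> 6*c + 19*q > -44)


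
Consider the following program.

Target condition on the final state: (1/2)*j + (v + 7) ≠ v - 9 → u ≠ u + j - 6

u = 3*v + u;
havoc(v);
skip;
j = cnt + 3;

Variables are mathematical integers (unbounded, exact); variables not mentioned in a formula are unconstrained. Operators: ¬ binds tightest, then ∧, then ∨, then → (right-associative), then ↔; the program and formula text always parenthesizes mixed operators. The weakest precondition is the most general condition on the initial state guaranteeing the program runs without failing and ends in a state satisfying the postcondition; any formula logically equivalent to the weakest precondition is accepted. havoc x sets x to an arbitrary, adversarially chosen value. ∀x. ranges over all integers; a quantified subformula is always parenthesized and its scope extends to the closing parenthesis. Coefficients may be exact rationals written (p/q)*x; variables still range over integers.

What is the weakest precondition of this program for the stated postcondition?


Working backward. After the program, the postcondition (1/2)*j + (v + 7) ≠ v - 9 → u ≠ u + j - 6 must hold; in canonical form it is (1/2)*j ≠ -16 → j ≠ 6.
Before j := cnt + 3: (1/2)*cnt ≠ -35/2 → cnt ≠ 3
Before skip: (1/2)*cnt ≠ -35/2 → cnt ≠ 3
Before havoc v: (1/2)*cnt ≠ -35/2 → cnt ≠ 3
Before u := 3*v + u: (1/2)*cnt ≠ -35/2 → cnt ≠ 3
Answer: WP = (1/2)*cnt ≠ -35/2 → cnt ≠ 3


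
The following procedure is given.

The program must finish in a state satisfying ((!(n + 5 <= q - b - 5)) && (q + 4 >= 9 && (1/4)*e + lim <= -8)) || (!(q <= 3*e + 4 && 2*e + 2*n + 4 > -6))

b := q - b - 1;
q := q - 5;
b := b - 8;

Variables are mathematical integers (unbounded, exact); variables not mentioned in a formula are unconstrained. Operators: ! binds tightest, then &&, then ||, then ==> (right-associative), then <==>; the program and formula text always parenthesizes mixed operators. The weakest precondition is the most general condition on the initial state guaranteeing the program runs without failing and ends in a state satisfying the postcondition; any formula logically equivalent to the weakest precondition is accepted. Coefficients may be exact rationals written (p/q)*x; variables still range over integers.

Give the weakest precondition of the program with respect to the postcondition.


Working backward. After the program, the postcondition ((!(n + 5 <= q - b - 5)) && (q + 4 >= 9 && (1/4)*e + lim <= -8)) || (!(q <= 3*e + 4 && 2*e + 2*n + 4 > -6)) must hold; in canonical form it is ((!(b + n <= q - 10)) && q >= 5 && (1/4)*e + lim <= -8) || (!(q <= 3*e + 4 && 2*e + 2*n > -10)).
Before b := b - 8: ((!(b + n <= q - 2)) && q >= 5 && (1/4)*e + lim <= -8) || (!(q <= 3*e + 4 && 2*e + 2*n > -10))
Before q := q - 5: ((!(b + n <= q - 7)) && q >= 10 && (1/4)*e + lim <= -8) || (!(q <= 3*e + 9 && 2*e + 2*n > -10))
Before b := q - b - 1: ((!(n <= b - 6)) && q >= 10 && (1/4)*e + lim <= -8) || (!(q <= 3*e + 9 && 2*e + 2*n > -10))
Answer: WP = ((!(n <= b - 6)) && q >= 10 && (1/4)*e + lim <= -8) || (!(q <= 3*e + 9 && 2*e + 2*n > -10))


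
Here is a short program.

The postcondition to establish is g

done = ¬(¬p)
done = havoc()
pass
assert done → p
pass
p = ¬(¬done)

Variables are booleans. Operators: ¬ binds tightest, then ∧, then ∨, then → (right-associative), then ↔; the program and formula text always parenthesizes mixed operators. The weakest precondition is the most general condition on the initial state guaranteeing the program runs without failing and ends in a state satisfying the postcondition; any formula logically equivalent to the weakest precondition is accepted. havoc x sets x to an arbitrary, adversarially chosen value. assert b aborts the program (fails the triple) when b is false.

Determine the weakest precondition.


Working backward. After the program, g must hold.
Before p := ¬(¬done): g
Before skip: g
Before assert done → p: (done → p) ∧ g
Before skip: (done → p) ∧ g
Before havoc done: p ∧ g
Before done := ¬(¬p): p ∧ g
Answer: WP = p ∧ g


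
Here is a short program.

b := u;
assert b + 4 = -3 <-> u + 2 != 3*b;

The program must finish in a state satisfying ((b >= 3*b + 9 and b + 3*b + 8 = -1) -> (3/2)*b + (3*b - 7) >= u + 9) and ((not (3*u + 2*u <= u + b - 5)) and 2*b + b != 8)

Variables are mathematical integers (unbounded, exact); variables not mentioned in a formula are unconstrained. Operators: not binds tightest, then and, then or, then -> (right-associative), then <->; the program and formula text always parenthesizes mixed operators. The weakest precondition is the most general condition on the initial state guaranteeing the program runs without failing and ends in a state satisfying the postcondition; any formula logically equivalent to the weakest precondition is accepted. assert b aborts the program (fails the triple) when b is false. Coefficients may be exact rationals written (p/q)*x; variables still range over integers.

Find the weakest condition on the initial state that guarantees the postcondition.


Working backward. After the program, the postcondition ((b >= 3*b + 9 and b + 3*b + 8 = -1) -> (3/2)*b + (3*b - 7) >= u + 9) and ((not (3*u + 2*u <= u + b - 5)) and 2*b + b != 8) must hold; in canonical form it is ((2*b <= -9 and 4*b = -9) -> (9/2)*b >= u + 16) and (not (4*u <= b - 5)) and 3*b != 8.
Before assert b + 4 = -3 <-> u + 2 != 3*b: (b = -7 <-> u != 3*b - 2) and ((2*b <= -9 and 4*b = -9) -> (9/2)*b >= u + 16) and (not (4*u <= b - 5)) and 3*b != 8
Before b := u: (u = -7 <-> 2*u != 2) and ((2*u <= -9 and 4*u = -9) -> (7/2)*u >= 16) and (not (3*u <= -5)) and 3*u != 8
Answer: WP = (u = -7 <-> 2*u != 2) and ((2*u <= -9 and 4*u = -9) -> (7/2)*u >= 16) and (not (3*u <= -5)) and 3*u != 8


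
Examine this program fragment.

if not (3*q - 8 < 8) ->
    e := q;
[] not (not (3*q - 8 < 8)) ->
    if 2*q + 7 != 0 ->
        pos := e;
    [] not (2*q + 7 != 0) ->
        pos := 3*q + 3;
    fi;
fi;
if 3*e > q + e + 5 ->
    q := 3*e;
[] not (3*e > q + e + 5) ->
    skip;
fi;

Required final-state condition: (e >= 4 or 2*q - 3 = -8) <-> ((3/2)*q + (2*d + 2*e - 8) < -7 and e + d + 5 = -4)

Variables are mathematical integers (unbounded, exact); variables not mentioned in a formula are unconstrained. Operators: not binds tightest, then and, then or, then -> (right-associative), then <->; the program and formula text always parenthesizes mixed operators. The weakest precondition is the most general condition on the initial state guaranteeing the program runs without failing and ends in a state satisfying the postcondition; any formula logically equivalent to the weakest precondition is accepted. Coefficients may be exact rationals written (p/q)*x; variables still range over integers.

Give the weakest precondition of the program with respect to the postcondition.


Working backward. After the program, the postcondition (e >= 4 or 2*q - 3 = -8) <-> ((3/2)*q + (2*d + 2*e - 8) < -7 and e + d + 5 = -4) must hold; in canonical form it is (e >= 4 or 2*q = -5) <-> (2*d + 2*e + (3/2)*q < 1 and d + e = -9).
Then branch requires (e >= 4 or 6*e = -5) <-> (2*d + (13/2)*e < 1 and d + e = -9); else branch requires (e >= 4 or 2*q = -5) <-> (2*d + 2*e + (3/2)*q < 1 and d + e = -9).
Before the if: (2*e > q + 5 -> ((e >= 4 or 6*e = -5) <-> (2*d + (13/2)*e < 1 and d + e = -9))) and ((not (2*e > q + 5)) -> ((e >= 4 or 2*q = -5) <-> (2*d + 2*e + (3/2)*q < 1 and d + e = -9)))
Then branch requires (q > 5 -> ((q >= 4 or 6*q = -5) <-> (2*d + (13/2)*q < 1 and d + q = -9))) and ((not (q > 5)) -> ((q >= 4 or 2*q = -5) <-> (2*d + (7/2)*q < 1 and d + q = -9))); else branch requires (2*q != -7 -> ((2*e > q + 5 -> ((e >= 4 or 6*e = -5) <-> (2*d + (13/2)*e < 1 and d + e = -9))) and ((not (2*e > q + 5)) -> ((e >= 4 or 2*q = -5) <-> (2*d + 2*e + (3/2)*q < 1 and d + e = -9))))) and ((not (2*q != -7)) -> ((2*e > q + 5 -> ((e >= 4 or 6*e = -5) <-> (2*d + (13/2)*e < 1 and d + e = -9))) and ((not (2*e > q + 5)) -> ((e >= 4 or 2*q = -5) <-> (2*d + 2*e + (3/2)*q < 1 and d + e = -9))))).
Before the if: ((not (3*q < 16)) -> ((q > 5 -> ((q >= 4 or 6*q = -5) <-> (2*d + (13/2)*q < 1 and d + q = -9))) and ((not (q > 5)) -> ((q >= 4 or 2*q = -5) <-> (2*d + (7/2)*q < 1 and d + q = -9))))) and (3*q < 16 -> ((2*q != -7 -> ((2*e > q + 5 -> ((e >= 4 or 6*e = -5) <-> (2*d + (13/2)*e < 1 and d + e = -9))) and ((not (2*e > q + 5)) -> ((e >= 4 or 2*q = -5) <-> (2*d + 2*e + (3/2)*q < 1 and d + e = -9))))) and ((not (2*q != -7)) -> ((2*e > q + 5 -> ((e >= 4 or 6*e = -5) <-> (2*d + (13/2)*e < 1 and d + e = -9))) and ((not (2*e > q + 5)) -> ((e >= 4 or 2*q = -5) <-> (2*d + 2*e + (3/2)*q < 1 and d + e = -9)))))))
Answer: WP = ((not (3*q < 16)) -> ((q > 5 -> ((q >= 4 or 6*q = -5) <-> (2*d + (13/2)*q < 1 and d + q = -9))) and ((not (q > 5)) -> ((q >= 4 or 2*q = -5) <-> (2*d + (7/2)*q < 1 and d + q = -9))))) and (3*q < 16 -> ((2*q != -7 -> ((2*e > q + 5 -> ((e >= 4 or 6*e = -5) <-> (2*d + (13/2)*e < 1 and d + e = -9))) and ((not (2*e > q + 5)) -> ((e >= 4 or 2*q = -5) <-> (2*d + 2*e + (3/2)*q < 1 and d + e = -9))))) and ((not (2*q != -7)) -> ((2*e > q + 5 -> ((e >= 4 or 6*e = -5) <-> (2*d + (13/2)*e < 1 and d + e = -9))) and ((not (2*e > q + 5)) -> ((e >= 4 or 2*q = -5) <-> (2*d + 2*e + (3/2)*q < 1 and d + e = -9)))))))


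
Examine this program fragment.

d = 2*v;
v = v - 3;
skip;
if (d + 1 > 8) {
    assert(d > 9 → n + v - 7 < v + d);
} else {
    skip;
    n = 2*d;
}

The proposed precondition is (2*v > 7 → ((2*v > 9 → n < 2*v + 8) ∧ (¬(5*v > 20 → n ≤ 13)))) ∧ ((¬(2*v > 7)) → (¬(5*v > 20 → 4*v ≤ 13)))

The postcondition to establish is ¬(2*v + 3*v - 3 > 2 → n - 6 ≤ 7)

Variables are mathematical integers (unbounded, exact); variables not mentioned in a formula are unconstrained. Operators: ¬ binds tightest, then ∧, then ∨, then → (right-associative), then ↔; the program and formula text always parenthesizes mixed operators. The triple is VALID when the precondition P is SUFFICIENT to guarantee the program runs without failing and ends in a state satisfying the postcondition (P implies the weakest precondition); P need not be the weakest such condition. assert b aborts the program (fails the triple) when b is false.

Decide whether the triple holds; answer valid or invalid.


Working backward. After the program, the postcondition ¬(2*v + 3*v - 3 > 2 → n - 6 ≤ 7) must hold; in canonical form it is ¬(5*v > 5 → n ≤ 13).
Then branch requires (d > 9 → n < d + 7) ∧ (¬(5*v > 5 → n ≤ 13)); else branch requires ¬(5*v > 5 → 2*d ≤ 13).
Before the if: (d > 7 → ((d > 9 → n < d + 7) ∧ (¬(5*v > 5 → n ≤ 13)))) ∧ ((¬(d > 7)) → (¬(5*v > 5 → 2*d ≤ 13)))
Before skip: (d > 7 → ((d > 9 → n < d + 7) ∧ (¬(5*v > 5 → n ≤ 13)))) ∧ ((¬(d > 7)) → (¬(5*v > 5 → 2*d ≤ 13)))
Before v := v - 3: (d > 7 → ((d > 9 → n < d + 7) ∧ (¬(5*v > 20 → n ≤ 13)))) ∧ ((¬(d > 7)) → (¬(5*v > 20 → 2*d ≤ 13)))
Before d := 2*v: (2*v > 7 → ((2*v > 9 → n < 2*v + 7) ∧ (¬(5*v > 20 → n ≤ 13)))) ∧ ((¬(2*v > 7)) → (¬(5*v > 20 → 4*v ≤ 13)))
The weakest precondition is (2*v > 7 → ((2*v > 9 → n < 2*v + 7) ∧ (¬(5*v > 20 → n ≤ 13)))) ∧ ((¬(2*v > 7)) → (¬(5*v > 20 → 4*v ≤ 13))).
Check whether (2*v > 7 → ((2*v > 9 → n < 2*v + 8) ∧ (¬(5*v > 20 → n ≤ 13)))) ∧ ((¬(2*v > 7)) → (¬(5*v > 20 → 4*v ≤ 13))) implies it.
Countermodel: at the initial state n = 17, v = 5, the precondition holds but the weakest precondition fails.
Answer: invalid


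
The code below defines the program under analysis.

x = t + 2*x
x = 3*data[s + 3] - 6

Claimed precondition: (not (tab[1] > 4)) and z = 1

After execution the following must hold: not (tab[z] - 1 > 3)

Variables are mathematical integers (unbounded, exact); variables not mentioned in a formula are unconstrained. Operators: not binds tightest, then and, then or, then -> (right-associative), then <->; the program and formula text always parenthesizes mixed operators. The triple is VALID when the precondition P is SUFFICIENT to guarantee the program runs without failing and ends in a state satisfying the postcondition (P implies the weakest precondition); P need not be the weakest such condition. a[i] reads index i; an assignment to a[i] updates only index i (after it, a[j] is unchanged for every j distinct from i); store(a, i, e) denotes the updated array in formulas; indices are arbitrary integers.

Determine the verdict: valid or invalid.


Working backward. After the program, the postcondition not (tab[z] - 1 > 3) must hold; in canonical form it is not (tab[z] > 4).
Before x := 3*data[s + 3] - 6: not (tab[z] > 4)
Before x := t + 2*x: not (tab[z] > 4)
The weakest precondition is not (tab[z] > 4).
Check whether (not (tab[1] > 4)) and z = 1 implies it.
Every state satisfying the precondition satisfies the weakest precondition: the implication holds.
Answer: valid


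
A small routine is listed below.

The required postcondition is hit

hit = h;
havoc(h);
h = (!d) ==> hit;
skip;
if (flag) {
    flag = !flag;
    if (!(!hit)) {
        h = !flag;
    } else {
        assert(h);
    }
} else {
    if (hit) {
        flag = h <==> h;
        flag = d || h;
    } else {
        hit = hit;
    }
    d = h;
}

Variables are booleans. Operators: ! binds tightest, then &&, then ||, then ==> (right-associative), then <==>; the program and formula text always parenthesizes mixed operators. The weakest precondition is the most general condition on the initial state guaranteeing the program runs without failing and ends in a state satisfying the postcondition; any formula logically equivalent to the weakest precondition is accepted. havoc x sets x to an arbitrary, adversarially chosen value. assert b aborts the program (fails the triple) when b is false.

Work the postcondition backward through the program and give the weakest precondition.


Working backward. After the program, hit must hold.
Then branch requires (!hit) ==> (h && hit); else branch requires (!hit) ==> hit.
Before the if: (flag ==> ((!hit) ==> (h && hit))) && ((!flag) ==> ((!hit) ==> hit))
Before skip: (flag ==> ((!hit) ==> (h && hit))) && ((!flag) ==> ((!hit) ==> hit))
Before h := (!d) ==> hit: (flag ==> ((!hit) ==> (((!d) ==> hit) && hit))) && ((!flag) ==> ((!hit) ==> hit))
Before havoc h: (flag ==> ((!hit) ==> (((!d) ==> hit) && hit))) && ((!flag) ==> ((!hit) ==> hit))
Before hit := h: (flag ==> ((!h) ==> (((!d) ==> h) && h))) && ((!flag) ==> ((!h) ==> h))
Answer: WP = (flag ==> ((!h) ==> (((!d) ==> h) && h))) && ((!flag) ==> ((!h) ==> h))


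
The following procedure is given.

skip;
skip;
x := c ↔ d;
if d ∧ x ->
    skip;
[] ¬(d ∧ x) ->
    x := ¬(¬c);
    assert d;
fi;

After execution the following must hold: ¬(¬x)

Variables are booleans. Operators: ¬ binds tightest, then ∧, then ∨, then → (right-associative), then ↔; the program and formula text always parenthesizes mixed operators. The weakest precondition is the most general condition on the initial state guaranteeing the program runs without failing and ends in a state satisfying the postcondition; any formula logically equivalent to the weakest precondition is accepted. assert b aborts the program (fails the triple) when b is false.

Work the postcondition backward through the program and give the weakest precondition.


Working backward. After the program, the postcondition ¬(¬x) must hold; in canonical form it is x.
Then branch requires x; else branch requires d ∧ c.
Before the if: ((d ∧ x) → x) ∧ ((¬(d ∧ x)) → (d ∧ c))
Before x := c ↔ d: ((d ∧ (c ↔ d)) → (c ↔ d)) ∧ ((¬(d ∧ (c ↔ d))) → (d ∧ c))
Before skip: ((d ∧ (c ↔ d)) → (c ↔ d)) ∧ ((¬(d ∧ (c ↔ d))) → (d ∧ c))
Before skip: ((d ∧ (c ↔ d)) → (c ↔ d)) ∧ ((¬(d ∧ (c ↔ d))) → (d ∧ c))
Answer: WP = ((d ∧ (c ↔ d)) → (c ↔ d)) ∧ ((¬(d ∧ (c ↔ d))) → (d ∧ c))


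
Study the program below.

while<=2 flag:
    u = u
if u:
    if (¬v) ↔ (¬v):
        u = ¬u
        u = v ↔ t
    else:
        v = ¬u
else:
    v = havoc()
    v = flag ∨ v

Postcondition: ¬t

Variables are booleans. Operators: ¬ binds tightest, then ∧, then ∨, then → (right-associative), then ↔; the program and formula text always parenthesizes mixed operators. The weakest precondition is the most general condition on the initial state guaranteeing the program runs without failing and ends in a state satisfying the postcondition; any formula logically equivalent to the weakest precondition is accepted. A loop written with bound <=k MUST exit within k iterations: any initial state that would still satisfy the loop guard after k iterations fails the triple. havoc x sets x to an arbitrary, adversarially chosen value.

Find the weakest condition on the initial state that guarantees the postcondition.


Working backward. After the program, ¬t must hold.
Then branch requires ¬t; else branch requires ¬t.
Before the if: (u → (¬t)) ∧ ((¬u) → (¬t))
Before the loop (bound <=2), unroll the exhaustion recursion (WP_0 = exit-now case; WP_j = one more guarded iteration, up to j = 2):
  WP_0: (¬flag) ∧ (u → (¬t)) ∧ ((¬u) → (¬t))
  WP_1: (flag → ((¬flag) ∧ (u → (¬t)) ∧ ((¬u) → (¬t)))) ∧ ((¬flag) → ((u → (¬t)) ∧ ((¬u) → (¬t))))
  WP_2: (flag → ((flag → ((¬flag) ∧ (u → (¬t)) ∧ ((¬u) → (¬t)))) ∧ ((¬flag) → ((u → (¬t)) ∧ ((¬u) → (¬t)))))) ∧ ((¬flag) → ((u → (¬t)) ∧ ((¬u) → (¬t))))
So before the loop: (flag → ((flag → ((¬flag) ∧ (u → (¬t)) ∧ ((¬u) → (¬t)))) ∧ ((¬flag) → ((u → (¬t)) ∧ ((¬u) → (¬t)))))) ∧ ((¬flag) → ((u → (¬t)) ∧ ((¬u) → (¬t))))
Answer: WP = (flag → ((flag → ((¬flag) ∧ (u → (¬t)) ∧ ((¬u) → (¬t)))) ∧ ((¬flag) → ((u → (¬t)) ∧ ((¬u) → (¬t)))))) ∧ ((¬flag) → ((u → (¬t)) ∧ ((¬u) → (¬t))))


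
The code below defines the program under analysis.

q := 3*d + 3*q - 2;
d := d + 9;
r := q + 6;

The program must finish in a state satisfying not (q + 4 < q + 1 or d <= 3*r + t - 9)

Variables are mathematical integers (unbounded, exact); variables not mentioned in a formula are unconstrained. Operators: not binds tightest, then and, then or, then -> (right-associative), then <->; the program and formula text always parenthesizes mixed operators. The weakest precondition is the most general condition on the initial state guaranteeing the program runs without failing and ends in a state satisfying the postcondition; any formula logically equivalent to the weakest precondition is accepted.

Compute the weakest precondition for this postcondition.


Working backward. After the program, the postcondition not (q + 4 < q + 1 or d <= 3*r + t - 9) must hold; in canonical form it is not (d <= 3*r + t - 9).
Before r := q + 6: not (d <= 3*q + t + 9)
Before d := d + 9: not (d <= 3*q + t)
Before q := 3*d + 3*q - 2: not (8*d + 9*q + t >= 6)
Answer: WP = not (8*d + 9*q + t >= 6)


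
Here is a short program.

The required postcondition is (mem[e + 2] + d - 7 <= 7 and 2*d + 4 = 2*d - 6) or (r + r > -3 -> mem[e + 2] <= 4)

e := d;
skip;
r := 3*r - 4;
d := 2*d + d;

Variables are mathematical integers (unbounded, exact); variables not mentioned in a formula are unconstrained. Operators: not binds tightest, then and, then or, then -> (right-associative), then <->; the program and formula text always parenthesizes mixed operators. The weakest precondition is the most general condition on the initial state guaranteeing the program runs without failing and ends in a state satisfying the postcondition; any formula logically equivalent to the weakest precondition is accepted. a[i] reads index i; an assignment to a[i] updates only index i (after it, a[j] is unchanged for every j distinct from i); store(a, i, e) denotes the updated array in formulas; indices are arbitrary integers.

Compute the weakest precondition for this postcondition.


Working backward. After the program, the postcondition (mem[e + 2] + d - 7 <= 7 and 2*d + 4 = 2*d - 6) or (r + r > -3 -> mem[e + 2] <= 4) must hold; in canonical form it is 2*r > -3 -> mem[e + 2] <= 4.
Before d := 2*d + d: 2*r > -3 -> mem[e + 2] <= 4
Before r := 3*r - 4: 6*r > 5 -> mem[e + 2] <= 4
Before skip: 6*r > 5 -> mem[e + 2] <= 4
Before e := d: 6*r > 5 -> mem[d + 2] <= 4
Answer: WP = 6*r > 5 -> mem[d + 2] <= 4


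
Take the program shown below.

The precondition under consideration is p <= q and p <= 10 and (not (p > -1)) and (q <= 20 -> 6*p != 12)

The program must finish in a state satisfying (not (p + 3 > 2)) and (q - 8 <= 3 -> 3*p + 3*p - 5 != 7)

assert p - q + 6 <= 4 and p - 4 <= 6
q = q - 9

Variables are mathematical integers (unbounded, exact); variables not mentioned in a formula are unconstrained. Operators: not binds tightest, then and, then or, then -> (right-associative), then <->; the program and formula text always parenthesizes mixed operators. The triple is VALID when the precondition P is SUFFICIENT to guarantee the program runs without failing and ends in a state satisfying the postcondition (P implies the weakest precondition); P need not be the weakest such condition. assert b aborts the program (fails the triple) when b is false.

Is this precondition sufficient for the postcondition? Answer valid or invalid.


Working backward. After the program, the postcondition (not (p + 3 > 2)) and (q - 8 <= 3 -> 3*p + 3*p - 5 != 7) must hold; in canonical form it is (not (p > -1)) and (q <= 11 -> 6*p != 12).
Before q := q - 9: (not (p > -1)) and (q <= 20 -> 6*p != 12)
Before assert p - q + 6 <= 4 and p - 4 <= 6: p <= q - 2 and p <= 10 and (not (p > -1)) and (q <= 20 -> 6*p != 12)
The weakest precondition is p <= q - 2 and p <= 10 and (not (p > -1)) and (q <= 20 -> 6*p != 12).
Check whether p <= q and p <= 10 and (not (p > -1)) and (q <= 20 -> 6*p != 12) implies it.
Countermodel: at the initial state p = -1, q = 0, the precondition holds but the weakest precondition fails.
Answer: invalid
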